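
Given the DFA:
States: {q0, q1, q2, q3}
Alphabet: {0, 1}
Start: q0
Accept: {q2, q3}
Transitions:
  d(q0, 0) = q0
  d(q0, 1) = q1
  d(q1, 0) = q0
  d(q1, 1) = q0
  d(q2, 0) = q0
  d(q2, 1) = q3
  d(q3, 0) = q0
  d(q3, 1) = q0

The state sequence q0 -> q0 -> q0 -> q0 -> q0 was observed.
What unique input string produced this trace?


Trace back each transition to find the symbol:
  q0 --[0]--> q0
  q0 --[0]--> q0
  q0 --[0]--> q0
  q0 --[0]--> q0

"0000"


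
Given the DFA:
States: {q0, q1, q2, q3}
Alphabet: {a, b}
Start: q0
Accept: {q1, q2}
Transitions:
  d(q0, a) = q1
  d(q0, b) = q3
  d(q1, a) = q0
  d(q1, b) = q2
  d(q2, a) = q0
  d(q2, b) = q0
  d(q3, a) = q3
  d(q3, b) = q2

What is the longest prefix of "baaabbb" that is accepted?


Run the DFA, marking each prefix where the state is accepting:
  "" -> q0 [reject]
  "b" -> q3 [reject]
  "ba" -> q3 [reject]
  "baa" -> q3 [reject]
  "baaa" -> q3 [reject]
  "baaab" -> q2 [accept]
  "baaabb" -> q0 [reject]
  "baaabbb" -> q3 [reject]

"baaab"


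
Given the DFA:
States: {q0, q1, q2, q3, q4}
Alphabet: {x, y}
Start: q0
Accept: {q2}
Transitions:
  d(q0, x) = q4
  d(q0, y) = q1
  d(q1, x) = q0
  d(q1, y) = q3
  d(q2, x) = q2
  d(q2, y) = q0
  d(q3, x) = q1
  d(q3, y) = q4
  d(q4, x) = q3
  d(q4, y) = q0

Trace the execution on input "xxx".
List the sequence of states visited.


Input: xxx
d(q0, x) = q4
d(q4, x) = q3
d(q3, x) = q1


q0 -> q4 -> q3 -> q1


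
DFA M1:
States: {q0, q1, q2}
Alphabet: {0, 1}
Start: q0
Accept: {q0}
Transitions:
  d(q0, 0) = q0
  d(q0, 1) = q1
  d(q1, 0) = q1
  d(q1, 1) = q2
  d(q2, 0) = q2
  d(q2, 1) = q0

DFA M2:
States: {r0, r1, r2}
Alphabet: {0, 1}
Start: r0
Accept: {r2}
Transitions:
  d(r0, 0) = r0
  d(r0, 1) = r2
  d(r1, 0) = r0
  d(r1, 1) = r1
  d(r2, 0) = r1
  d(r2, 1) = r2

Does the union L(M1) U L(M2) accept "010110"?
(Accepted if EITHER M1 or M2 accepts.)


M1: final=q0 accepted=True
M2: final=r0 accepted=False

Yes, union accepts


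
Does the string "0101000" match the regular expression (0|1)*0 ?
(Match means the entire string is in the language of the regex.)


|string| = 7; first = '0'; last = '0'

Yes, "0101000" matches (0|1)*0


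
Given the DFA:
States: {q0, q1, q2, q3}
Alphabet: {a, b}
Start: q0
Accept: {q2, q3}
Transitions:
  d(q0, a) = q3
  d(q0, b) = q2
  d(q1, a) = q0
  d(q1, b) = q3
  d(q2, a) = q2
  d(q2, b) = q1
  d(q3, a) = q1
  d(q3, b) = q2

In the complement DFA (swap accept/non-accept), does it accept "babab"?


Trace: q0 -> q2 -> q2 -> q1 -> q0 -> q2
Final: q2
Original accept: {q2, q3}
Complement: q2 is in original accept

No, complement rejects (original accepts)


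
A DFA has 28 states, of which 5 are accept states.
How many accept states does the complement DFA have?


Complement swaps accept and non-accept states.
28 - 5 = 23

23


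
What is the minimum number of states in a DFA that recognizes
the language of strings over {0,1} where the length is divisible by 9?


States track (length) mod 9.
Need 9 states: one per remainder 0..8; accept = remainder 0.

9


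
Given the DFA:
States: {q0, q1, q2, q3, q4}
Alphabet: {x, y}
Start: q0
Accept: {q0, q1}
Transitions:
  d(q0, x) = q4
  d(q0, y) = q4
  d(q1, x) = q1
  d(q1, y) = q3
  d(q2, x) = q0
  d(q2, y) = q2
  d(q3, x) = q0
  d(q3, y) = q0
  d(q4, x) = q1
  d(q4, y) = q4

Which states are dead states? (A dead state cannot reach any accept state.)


Forward reachability from each state:
  q0 -> reaches accept state q0 (live)
  q1 -> reaches accept state q0 (live)
  q2 -> reaches accept state q0 (live)
  q3 -> reaches accept state q0 (live)
  q4 -> reaches accept state q0 (live)

None (all states can reach an accept state)


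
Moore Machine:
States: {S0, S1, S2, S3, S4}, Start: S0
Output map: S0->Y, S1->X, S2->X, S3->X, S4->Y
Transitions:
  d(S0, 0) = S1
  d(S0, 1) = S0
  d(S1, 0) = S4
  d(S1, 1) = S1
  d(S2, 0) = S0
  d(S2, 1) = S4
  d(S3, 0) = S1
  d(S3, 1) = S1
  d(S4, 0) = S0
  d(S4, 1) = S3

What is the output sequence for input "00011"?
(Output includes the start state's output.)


Start: S0 (output Y)
  --0--> S1 (output X)
  --0--> S4 (output Y)
  --0--> S0 (output Y)
  --1--> S0 (output Y)
  --1--> S0 (output Y)

"YXYYYY"


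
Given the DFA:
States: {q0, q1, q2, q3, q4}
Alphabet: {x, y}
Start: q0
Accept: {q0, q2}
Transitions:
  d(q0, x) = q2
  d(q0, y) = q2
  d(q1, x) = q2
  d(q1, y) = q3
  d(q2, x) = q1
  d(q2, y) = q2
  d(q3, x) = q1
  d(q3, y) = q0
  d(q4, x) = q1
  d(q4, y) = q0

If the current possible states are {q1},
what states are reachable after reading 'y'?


Apply transition on 'y' from each current state:
  d(q1, y) = q3

{q3}


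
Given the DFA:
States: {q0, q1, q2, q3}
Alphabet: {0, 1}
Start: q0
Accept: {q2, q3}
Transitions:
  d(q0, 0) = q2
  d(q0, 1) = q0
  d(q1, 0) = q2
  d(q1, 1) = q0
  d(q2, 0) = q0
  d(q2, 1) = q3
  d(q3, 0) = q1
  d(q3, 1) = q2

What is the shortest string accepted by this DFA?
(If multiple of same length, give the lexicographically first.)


BFS by string length (lex-first path to each state shown):
  len 0: q0<-""
  len 1: q0<-"1", q2<-"0"
Found accept state at length 1.

"0"


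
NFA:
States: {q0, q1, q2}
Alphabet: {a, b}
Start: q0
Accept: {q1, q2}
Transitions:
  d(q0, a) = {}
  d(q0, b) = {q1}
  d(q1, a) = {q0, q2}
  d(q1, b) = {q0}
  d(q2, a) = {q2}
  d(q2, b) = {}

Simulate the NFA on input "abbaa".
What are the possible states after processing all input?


Start: {q0}
  --a--> {}
  --b--> {}
  --b--> {}
  --a--> {}
  --a--> {}

{} (empty set, no valid transitions)


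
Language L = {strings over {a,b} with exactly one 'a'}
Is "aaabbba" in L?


count('a') = 4

No, "aaabbba" is not in L


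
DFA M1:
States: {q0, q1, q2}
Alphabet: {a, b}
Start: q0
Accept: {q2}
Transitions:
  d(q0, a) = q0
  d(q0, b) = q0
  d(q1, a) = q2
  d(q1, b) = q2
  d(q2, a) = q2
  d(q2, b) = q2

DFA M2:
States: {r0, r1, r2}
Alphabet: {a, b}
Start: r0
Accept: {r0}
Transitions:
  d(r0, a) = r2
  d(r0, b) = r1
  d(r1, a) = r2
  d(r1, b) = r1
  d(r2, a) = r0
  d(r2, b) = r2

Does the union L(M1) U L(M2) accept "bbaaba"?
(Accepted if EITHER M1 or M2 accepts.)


M1: final=q0 accepted=False
M2: final=r2 accepted=False

No, union rejects (neither accepts)


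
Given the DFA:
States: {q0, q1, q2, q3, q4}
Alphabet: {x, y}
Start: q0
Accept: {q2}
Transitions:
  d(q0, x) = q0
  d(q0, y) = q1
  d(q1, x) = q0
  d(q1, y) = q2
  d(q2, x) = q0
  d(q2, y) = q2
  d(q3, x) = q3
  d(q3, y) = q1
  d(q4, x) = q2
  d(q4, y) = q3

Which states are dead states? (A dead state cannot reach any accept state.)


Forward reachability from each state:
  q0 -> reaches accept state q2 (live)
  q1 -> reaches accept state q2 (live)
  q2 -> reaches accept state q2 (live)
  q3 -> reaches accept state q2 (live)
  q4 -> reaches accept state q2 (live)

None (all states can reach an accept state)


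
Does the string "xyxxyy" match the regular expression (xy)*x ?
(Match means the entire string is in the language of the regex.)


|string| = 6; first = 'x'; last = 'y'

No, "xyxxyy" does not match (xy)*x


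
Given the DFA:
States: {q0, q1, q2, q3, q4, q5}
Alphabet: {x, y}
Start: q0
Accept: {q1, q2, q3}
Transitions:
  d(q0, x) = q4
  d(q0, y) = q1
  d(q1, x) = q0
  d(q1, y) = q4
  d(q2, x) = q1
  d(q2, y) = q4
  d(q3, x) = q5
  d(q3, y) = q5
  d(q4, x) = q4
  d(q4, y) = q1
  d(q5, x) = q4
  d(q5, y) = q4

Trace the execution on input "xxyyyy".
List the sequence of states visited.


Input: xxyyyy
d(q0, x) = q4
d(q4, x) = q4
d(q4, y) = q1
d(q1, y) = q4
d(q4, y) = q1
d(q1, y) = q4


q0 -> q4 -> q4 -> q1 -> q4 -> q1 -> q4


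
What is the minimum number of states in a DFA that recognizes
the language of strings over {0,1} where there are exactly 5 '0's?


States: count = 0, 1, ..., 5 (that's 6 states), plus a dead state for count > 5.
Total: 6 + 1 = 7. Accept = count-5 state.

7


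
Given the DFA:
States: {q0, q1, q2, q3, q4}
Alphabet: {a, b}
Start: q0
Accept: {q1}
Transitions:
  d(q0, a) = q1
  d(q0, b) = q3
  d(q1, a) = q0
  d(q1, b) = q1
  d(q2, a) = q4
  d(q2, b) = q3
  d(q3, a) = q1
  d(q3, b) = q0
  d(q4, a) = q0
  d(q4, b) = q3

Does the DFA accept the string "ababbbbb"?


Trace: q0 -> q1 -> q1 -> q0 -> q3 -> q0 -> q3 -> q0 -> q3
Final state: q3
Accept states: {q1}

No, rejected (final state q3 is not an accept state)


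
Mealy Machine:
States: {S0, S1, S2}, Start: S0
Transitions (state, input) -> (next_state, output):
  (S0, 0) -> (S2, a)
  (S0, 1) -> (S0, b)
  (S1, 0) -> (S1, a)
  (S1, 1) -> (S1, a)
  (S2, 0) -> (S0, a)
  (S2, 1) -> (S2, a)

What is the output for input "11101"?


Step-by-step:
  (S0, 1) -> (S0, b)
  (S0, 1) -> (S0, b)
  (S0, 1) -> (S0, b)
  (S0, 0) -> (S2, a)
  (S2, 1) -> (S2, a)

"bbbaa"


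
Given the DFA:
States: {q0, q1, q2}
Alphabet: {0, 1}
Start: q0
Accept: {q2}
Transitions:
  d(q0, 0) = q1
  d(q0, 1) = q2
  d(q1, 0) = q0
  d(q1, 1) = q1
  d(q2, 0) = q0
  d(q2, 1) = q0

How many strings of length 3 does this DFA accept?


Enumerating all length-3 strings:
  "000" -> q1 [reject]
  "001" -> q2 [accept]
  "010" -> q0 [reject]
  "011" -> q1 [reject]
  "100" -> q1 [reject]
  "101" -> q2 [accept]
  "110" -> q1 [reject]
  "111" -> q2 [accept]

3 out of 8


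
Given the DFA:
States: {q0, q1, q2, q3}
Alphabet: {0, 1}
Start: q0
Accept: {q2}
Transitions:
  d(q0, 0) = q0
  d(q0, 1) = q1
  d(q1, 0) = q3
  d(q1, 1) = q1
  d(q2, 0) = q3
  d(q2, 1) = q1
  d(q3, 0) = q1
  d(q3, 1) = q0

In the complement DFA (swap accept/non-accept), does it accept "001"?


Trace: q0 -> q0 -> q0 -> q1
Final: q1
Original accept: {q2}
Complement: q1 is not in original accept

Yes, complement accepts (original rejects)


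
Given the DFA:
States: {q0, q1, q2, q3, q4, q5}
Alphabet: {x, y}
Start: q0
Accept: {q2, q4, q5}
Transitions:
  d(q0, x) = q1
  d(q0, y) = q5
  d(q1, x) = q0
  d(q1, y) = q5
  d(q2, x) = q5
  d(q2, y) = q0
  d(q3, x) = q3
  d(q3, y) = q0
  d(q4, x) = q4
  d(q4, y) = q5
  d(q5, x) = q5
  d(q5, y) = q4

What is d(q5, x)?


Looking up transition d(q5, x)

q5


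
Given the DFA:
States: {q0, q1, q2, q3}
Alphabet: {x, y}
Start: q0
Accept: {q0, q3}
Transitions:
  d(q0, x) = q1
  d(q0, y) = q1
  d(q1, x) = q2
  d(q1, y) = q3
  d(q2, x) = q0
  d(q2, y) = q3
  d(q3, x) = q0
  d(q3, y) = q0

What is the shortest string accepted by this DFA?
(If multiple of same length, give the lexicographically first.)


BFS by string length (lex-first path to each state shown):
  len 0: q0<-""
Found accept state at length 0.

"" (empty string)


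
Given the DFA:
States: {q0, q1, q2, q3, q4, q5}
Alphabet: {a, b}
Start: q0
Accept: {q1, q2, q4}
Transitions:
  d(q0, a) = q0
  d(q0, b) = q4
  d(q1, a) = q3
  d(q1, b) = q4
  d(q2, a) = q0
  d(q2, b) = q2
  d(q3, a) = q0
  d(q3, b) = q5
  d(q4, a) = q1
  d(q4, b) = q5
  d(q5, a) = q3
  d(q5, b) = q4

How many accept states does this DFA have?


Accept states listed: {q1, q2, q4}
Counting: q1(1) q2(2) q4(3)

3


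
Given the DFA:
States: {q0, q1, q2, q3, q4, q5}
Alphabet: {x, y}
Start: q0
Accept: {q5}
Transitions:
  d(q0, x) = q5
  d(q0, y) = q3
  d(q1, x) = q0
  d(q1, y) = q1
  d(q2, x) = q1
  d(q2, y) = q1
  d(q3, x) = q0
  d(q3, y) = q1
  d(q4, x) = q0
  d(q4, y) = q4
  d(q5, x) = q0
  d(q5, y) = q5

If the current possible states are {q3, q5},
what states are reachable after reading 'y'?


Apply transition on 'y' from each current state:
  d(q3, y) = q1
  d(q5, y) = q5

{q1, q5}


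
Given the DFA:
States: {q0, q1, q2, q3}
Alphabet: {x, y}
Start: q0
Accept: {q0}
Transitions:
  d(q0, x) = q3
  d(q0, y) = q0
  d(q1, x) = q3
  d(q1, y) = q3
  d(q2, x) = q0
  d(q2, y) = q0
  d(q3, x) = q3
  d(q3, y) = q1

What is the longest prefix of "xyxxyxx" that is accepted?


Run the DFA, marking each prefix where the state is accepting:
  "" -> q0 [accept]
  "x" -> q3 [reject]
  "xy" -> q1 [reject]
  "xyx" -> q3 [reject]
  "xyxx" -> q3 [reject]
  "xyxxy" -> q1 [reject]
  "xyxxyx" -> q3 [reject]
  "xyxxyxx" -> q3 [reject]

""


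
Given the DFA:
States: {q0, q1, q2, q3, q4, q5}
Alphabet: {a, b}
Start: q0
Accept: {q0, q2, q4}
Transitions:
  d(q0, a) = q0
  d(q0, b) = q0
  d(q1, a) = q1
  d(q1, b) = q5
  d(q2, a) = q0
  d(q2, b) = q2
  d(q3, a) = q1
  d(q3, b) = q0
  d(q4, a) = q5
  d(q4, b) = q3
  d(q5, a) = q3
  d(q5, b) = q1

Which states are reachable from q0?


BFS from q0:
  layer 0: {q0}

{q0}


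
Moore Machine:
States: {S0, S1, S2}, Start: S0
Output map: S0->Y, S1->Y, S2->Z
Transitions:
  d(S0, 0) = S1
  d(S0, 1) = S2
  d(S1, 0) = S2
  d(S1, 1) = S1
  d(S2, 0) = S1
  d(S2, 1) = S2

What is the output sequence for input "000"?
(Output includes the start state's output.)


Start: S0 (output Y)
  --0--> S1 (output Y)
  --0--> S2 (output Z)
  --0--> S1 (output Y)

"YYZY"


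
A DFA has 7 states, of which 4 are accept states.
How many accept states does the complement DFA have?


Complement swaps accept and non-accept states.
7 - 4 = 3

3


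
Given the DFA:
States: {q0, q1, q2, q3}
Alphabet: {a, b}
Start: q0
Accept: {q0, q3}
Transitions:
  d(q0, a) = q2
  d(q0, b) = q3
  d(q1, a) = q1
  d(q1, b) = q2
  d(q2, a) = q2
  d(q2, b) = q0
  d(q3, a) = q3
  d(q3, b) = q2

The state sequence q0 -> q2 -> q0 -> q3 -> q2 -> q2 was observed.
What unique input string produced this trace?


Trace back each transition to find the symbol:
  q0 --[a]--> q2
  q2 --[b]--> q0
  q0 --[b]--> q3
  q3 --[b]--> q2
  q2 --[a]--> q2

"abbba"


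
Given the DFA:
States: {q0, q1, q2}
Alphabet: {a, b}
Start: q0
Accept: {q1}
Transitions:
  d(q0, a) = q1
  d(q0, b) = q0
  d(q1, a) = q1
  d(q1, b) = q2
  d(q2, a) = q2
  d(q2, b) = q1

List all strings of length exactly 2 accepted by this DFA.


All strings of length 2: 4 total
Accepted: 2

"aa", "ba"


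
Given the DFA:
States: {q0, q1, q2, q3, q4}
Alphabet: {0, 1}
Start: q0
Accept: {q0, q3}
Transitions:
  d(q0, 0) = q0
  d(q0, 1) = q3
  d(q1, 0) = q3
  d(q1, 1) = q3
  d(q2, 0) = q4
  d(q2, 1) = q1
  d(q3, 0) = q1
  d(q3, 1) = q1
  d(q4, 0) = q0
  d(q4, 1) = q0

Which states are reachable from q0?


BFS from q0:
  layer 0: {q0}
  layer 1: {q3}
  layer 2: {q1}

{q0, q1, q3}


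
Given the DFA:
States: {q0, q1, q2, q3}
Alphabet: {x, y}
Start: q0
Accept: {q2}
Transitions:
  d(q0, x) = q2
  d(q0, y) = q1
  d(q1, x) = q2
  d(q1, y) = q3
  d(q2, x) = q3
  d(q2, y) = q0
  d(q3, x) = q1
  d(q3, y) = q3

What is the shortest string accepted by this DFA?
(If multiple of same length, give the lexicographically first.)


BFS by string length (lex-first path to each state shown):
  len 0: q0<-""
  len 1: q1<-"y", q2<-"x"
Found accept state at length 1.

"x"


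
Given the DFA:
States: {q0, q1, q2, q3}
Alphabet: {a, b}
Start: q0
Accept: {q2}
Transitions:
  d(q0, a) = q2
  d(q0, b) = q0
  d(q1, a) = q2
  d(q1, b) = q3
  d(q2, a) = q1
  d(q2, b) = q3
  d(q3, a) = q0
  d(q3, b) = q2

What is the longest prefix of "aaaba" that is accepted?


Run the DFA, marking each prefix where the state is accepting:
  "" -> q0 [reject]
  "a" -> q2 [accept]
  "aa" -> q1 [reject]
  "aaa" -> q2 [accept]
  "aaab" -> q3 [reject]
  "aaaba" -> q0 [reject]

"aaa"


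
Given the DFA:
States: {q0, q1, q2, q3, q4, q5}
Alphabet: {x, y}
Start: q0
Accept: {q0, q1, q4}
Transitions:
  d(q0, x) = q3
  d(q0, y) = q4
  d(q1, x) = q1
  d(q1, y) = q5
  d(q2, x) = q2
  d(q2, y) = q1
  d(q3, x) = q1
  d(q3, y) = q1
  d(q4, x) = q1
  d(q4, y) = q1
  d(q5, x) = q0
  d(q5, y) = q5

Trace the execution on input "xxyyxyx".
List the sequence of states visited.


Input: xxyyxyx
d(q0, x) = q3
d(q3, x) = q1
d(q1, y) = q5
d(q5, y) = q5
d(q5, x) = q0
d(q0, y) = q4
d(q4, x) = q1


q0 -> q3 -> q1 -> q5 -> q5 -> q0 -> q4 -> q1


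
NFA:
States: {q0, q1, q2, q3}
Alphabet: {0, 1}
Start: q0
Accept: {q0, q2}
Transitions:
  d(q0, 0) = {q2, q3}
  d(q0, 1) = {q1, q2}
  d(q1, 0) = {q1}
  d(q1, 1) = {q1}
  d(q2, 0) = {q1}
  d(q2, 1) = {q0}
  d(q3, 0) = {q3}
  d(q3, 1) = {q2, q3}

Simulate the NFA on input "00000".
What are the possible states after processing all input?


Start: {q0}
  --0--> {q2, q3}
  --0--> {q1, q3}
  --0--> {q1, q3}
  --0--> {q1, q3}
  --0--> {q1, q3}

{q1, q3}


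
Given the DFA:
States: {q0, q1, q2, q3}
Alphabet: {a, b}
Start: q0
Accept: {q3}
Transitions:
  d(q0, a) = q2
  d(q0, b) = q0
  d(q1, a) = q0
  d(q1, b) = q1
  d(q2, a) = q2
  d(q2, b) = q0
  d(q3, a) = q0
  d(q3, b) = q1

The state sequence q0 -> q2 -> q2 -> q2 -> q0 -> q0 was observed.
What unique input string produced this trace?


Trace back each transition to find the symbol:
  q0 --[a]--> q2
  q2 --[a]--> q2
  q2 --[a]--> q2
  q2 --[b]--> q0
  q0 --[b]--> q0

"aaabb"


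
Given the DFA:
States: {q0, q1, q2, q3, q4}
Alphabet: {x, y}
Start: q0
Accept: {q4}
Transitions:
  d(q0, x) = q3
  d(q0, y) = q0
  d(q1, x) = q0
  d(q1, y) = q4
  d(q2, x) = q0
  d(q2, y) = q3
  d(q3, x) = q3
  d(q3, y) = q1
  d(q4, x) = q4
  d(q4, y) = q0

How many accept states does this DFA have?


Accept states listed: {q4}
Counting: q4(1)

1


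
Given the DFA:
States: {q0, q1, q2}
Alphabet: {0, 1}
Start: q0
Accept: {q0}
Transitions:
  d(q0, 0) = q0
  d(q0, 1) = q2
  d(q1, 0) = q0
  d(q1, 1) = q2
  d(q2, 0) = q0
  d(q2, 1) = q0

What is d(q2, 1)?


Looking up transition d(q2, 1)

q0


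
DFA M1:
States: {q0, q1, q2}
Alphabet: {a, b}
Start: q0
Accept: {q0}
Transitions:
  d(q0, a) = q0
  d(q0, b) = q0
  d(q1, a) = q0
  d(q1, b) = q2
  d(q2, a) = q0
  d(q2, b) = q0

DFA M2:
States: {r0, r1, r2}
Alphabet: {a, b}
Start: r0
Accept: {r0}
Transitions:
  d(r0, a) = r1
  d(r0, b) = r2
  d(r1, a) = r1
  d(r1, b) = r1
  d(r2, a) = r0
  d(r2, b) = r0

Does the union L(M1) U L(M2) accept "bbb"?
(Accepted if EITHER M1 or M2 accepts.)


M1: final=q0 accepted=True
M2: final=r2 accepted=False

Yes, union accepts


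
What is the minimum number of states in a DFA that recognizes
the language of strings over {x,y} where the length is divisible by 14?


States track (length) mod 14.
Need 14 states: one per remainder 0..13; accept = remainder 0.

14


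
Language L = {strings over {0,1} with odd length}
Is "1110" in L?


length = 4; 4 mod 2 = 0

No, "1110" is not in L


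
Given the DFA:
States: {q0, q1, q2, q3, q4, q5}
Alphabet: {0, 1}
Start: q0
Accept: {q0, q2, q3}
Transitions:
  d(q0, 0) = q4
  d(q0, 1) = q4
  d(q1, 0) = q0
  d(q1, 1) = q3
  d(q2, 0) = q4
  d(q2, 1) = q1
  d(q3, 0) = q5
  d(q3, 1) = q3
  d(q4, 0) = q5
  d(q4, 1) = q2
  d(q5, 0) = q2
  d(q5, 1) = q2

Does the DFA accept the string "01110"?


Trace: q0 -> q4 -> q2 -> q1 -> q3 -> q5
Final state: q5
Accept states: {q0, q2, q3}

No, rejected (final state q5 is not an accept state)


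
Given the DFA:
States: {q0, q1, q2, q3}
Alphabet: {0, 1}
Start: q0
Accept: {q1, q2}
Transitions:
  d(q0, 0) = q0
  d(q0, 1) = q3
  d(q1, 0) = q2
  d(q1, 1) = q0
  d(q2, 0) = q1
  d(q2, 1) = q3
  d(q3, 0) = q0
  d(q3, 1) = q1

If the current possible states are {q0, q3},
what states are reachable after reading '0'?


Apply transition on '0' from each current state:
  d(q0, 0) = q0
  d(q3, 0) = q0

{q0}


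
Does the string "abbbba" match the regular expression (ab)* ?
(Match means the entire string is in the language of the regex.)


|string| = 6; first = 'a'; last = 'a'

No, "abbbba" does not match (ab)*


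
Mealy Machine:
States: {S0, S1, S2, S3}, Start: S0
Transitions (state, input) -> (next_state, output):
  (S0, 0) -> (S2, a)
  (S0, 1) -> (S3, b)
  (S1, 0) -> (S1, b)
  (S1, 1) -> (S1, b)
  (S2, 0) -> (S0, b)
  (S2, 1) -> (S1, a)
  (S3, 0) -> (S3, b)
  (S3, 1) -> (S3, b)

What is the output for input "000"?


Step-by-step:
  (S0, 0) -> (S2, a)
  (S2, 0) -> (S0, b)
  (S0, 0) -> (S2, a)

"aba"


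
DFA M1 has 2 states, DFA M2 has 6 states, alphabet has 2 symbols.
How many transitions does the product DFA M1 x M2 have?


Product DFA has 2 * 6 = 12 states.
Each has 2 transitions: 12 * 2 = 24

24


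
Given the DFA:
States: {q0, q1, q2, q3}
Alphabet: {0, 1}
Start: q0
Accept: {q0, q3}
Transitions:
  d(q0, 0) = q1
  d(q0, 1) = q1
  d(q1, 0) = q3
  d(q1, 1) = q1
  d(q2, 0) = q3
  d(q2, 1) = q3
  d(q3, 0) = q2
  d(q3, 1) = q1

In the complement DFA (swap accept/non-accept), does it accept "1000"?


Trace: q0 -> q1 -> q3 -> q2 -> q3
Final: q3
Original accept: {q0, q3}
Complement: q3 is in original accept

No, complement rejects (original accepts)


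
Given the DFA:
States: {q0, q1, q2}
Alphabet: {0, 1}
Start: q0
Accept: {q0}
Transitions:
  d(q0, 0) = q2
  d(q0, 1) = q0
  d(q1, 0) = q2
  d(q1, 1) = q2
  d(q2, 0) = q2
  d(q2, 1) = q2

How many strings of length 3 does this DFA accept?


Enumerating all length-3 strings:
  "000" -> q2 [reject]
  "001" -> q2 [reject]
  "010" -> q2 [reject]
  "011" -> q2 [reject]
  "100" -> q2 [reject]
  "101" -> q2 [reject]
  "110" -> q2 [reject]
  "111" -> q0 [accept]

1 out of 8


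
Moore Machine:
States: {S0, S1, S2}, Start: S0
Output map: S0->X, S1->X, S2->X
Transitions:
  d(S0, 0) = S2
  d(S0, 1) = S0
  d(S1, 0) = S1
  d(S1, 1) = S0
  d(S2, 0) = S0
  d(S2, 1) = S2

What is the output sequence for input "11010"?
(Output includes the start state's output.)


Start: S0 (output X)
  --1--> S0 (output X)
  --1--> S0 (output X)
  --0--> S2 (output X)
  --1--> S2 (output X)
  --0--> S0 (output X)

"XXXXXX"


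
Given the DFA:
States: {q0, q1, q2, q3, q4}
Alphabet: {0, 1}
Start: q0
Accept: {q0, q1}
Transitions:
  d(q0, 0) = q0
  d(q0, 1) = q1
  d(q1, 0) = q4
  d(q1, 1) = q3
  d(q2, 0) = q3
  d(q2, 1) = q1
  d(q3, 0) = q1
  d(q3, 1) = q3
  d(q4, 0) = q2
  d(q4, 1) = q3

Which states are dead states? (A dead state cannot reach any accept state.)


Forward reachability from each state:
  q0 -> reaches accept state q0 (live)
  q1 -> reaches accept state q1 (live)
  q2 -> reaches accept state q1 (live)
  q3 -> reaches accept state q1 (live)
  q4 -> reaches accept state q1 (live)

None (all states can reach an accept state)


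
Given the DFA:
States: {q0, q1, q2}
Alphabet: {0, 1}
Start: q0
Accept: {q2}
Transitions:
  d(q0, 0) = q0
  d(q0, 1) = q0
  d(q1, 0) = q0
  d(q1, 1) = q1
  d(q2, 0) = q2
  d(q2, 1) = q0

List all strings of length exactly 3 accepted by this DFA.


All strings of length 3: 8 total
Accepted: 0

None


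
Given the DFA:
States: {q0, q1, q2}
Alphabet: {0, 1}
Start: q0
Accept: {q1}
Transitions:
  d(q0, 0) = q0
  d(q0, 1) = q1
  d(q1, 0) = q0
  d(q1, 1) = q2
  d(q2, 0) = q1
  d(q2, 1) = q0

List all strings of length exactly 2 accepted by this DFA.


All strings of length 2: 4 total
Accepted: 1

"01"


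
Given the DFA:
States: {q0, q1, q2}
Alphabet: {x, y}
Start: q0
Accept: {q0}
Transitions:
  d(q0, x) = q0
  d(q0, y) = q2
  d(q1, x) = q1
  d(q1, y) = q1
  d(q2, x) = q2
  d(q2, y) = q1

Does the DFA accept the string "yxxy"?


Trace: q0 -> q2 -> q2 -> q2 -> q1
Final state: q1
Accept states: {q0}

No, rejected (final state q1 is not an accept state)


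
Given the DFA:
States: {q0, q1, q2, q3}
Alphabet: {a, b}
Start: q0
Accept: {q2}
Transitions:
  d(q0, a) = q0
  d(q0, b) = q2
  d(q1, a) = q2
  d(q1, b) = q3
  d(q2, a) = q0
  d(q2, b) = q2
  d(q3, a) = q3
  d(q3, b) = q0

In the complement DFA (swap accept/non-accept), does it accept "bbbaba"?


Trace: q0 -> q2 -> q2 -> q2 -> q0 -> q2 -> q0
Final: q0
Original accept: {q2}
Complement: q0 is not in original accept

Yes, complement accepts (original rejects)


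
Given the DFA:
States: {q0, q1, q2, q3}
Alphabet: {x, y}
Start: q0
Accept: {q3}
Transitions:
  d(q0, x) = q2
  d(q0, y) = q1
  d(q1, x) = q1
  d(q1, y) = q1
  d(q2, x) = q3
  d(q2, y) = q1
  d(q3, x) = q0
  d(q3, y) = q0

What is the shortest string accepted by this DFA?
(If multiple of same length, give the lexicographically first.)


BFS by string length (lex-first path to each state shown):
  len 0: q0<-""
  len 1: q1<-"y", q2<-"x"
  len 2: q1<-"xy", q3<-"xx"
Found accept state at length 2.

"xx"


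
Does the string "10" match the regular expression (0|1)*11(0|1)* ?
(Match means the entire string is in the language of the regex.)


|string| = 2; first = '1'; last = '0'

No, "10" does not match (0|1)*11(0|1)*


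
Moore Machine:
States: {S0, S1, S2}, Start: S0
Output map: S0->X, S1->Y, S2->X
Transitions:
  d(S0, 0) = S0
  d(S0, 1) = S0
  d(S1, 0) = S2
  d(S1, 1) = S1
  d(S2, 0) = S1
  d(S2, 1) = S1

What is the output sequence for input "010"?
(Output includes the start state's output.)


Start: S0 (output X)
  --0--> S0 (output X)
  --1--> S0 (output X)
  --0--> S0 (output X)

"XXXX"


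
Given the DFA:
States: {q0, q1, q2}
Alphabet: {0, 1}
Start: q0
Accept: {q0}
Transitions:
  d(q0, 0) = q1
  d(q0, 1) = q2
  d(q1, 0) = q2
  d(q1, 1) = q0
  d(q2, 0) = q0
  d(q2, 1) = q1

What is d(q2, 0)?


Looking up transition d(q2, 0)

q0


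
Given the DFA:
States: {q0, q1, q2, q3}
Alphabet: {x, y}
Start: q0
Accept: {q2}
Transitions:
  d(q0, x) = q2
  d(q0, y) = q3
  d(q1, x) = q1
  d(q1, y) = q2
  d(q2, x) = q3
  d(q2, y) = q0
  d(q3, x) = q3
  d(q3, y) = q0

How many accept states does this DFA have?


Accept states listed: {q2}
Counting: q2(1)

1


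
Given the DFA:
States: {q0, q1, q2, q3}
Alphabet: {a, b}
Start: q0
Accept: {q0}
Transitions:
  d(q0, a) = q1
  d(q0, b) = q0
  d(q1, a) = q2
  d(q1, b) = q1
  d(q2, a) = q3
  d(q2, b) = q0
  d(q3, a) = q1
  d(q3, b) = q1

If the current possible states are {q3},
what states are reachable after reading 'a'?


Apply transition on 'a' from each current state:
  d(q3, a) = q1

{q1}


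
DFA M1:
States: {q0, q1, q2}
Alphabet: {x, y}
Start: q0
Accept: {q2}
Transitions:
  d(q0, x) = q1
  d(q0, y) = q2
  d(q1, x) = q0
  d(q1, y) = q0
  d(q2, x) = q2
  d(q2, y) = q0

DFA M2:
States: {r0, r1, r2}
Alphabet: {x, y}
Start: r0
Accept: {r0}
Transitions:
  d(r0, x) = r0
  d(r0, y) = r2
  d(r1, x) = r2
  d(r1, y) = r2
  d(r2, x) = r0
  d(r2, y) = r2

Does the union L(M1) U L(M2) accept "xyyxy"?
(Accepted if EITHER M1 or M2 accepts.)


M1: final=q0 accepted=False
M2: final=r2 accepted=False

No, union rejects (neither accepts)


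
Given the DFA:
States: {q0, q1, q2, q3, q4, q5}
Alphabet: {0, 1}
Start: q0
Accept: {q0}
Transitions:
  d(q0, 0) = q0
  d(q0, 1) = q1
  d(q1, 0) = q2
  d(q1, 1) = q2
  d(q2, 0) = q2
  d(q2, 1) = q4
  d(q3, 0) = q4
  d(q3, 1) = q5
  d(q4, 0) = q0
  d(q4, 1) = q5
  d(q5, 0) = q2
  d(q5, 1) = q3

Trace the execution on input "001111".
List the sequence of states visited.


Input: 001111
d(q0, 0) = q0
d(q0, 0) = q0
d(q0, 1) = q1
d(q1, 1) = q2
d(q2, 1) = q4
d(q4, 1) = q5


q0 -> q0 -> q0 -> q1 -> q2 -> q4 -> q5


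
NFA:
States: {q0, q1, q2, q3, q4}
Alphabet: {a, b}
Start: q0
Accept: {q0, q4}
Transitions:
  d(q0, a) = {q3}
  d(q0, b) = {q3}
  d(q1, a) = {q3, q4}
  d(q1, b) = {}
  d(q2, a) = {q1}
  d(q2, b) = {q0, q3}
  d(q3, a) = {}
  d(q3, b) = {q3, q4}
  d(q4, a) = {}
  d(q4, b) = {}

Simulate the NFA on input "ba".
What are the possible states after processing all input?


Start: {q0}
  --b--> {q3}
  --a--> {}

{} (empty set, no valid transitions)


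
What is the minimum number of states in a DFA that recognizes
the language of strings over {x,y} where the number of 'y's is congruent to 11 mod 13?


States track (count of 'y') mod 13.
Need 13 states: one per remainder 0..12; accept = remainder 11.

13


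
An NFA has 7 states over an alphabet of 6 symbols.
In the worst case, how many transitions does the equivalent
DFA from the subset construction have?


Subset construction: one DFA state per subset of NFA states = 2^7 = 128 states.
Each DFA state has 6 outgoing transitions: 128 * 6 = 768

768


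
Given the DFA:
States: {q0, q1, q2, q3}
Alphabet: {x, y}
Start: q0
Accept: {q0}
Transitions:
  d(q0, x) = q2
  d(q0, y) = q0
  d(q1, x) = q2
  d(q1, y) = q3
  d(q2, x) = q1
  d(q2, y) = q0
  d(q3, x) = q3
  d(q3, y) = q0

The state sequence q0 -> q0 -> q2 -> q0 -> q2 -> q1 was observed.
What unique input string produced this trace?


Trace back each transition to find the symbol:
  q0 --[y]--> q0
  q0 --[x]--> q2
  q2 --[y]--> q0
  q0 --[x]--> q2
  q2 --[x]--> q1

"yxyxx"


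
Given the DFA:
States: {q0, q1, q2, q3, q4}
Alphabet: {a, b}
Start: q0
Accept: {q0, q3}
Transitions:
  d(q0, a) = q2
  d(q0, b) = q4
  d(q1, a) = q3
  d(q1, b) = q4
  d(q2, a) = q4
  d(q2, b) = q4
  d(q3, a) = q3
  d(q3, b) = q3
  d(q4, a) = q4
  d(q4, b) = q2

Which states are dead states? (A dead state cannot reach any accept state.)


Forward reachability from each state:
  q0 -> reaches accept state q0 (live)
  q1 -> reaches accept state q3 (live)
  q2 -> reaches {q2, q4}, no accept state (dead)
  q3 -> reaches accept state q3 (live)
  q4 -> reaches {q2, q4}, no accept state (dead)

{q2, q4}


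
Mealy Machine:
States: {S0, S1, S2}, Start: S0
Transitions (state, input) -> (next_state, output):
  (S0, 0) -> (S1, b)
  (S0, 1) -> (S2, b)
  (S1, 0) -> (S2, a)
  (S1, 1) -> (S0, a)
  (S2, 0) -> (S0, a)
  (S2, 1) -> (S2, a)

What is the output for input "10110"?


Step-by-step:
  (S0, 1) -> (S2, b)
  (S2, 0) -> (S0, a)
  (S0, 1) -> (S2, b)
  (S2, 1) -> (S2, a)
  (S2, 0) -> (S0, a)

"babaa"


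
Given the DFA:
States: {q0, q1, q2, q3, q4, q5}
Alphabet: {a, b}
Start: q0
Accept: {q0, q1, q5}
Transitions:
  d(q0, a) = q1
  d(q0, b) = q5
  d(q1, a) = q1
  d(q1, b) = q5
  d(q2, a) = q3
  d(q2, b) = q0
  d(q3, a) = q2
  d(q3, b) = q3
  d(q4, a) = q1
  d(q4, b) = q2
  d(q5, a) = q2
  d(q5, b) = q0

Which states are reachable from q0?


BFS from q0:
  layer 0: {q0}
  layer 1: {q1, q5}
  layer 2: {q2}
  layer 3: {q3}

{q0, q1, q2, q3, q5}


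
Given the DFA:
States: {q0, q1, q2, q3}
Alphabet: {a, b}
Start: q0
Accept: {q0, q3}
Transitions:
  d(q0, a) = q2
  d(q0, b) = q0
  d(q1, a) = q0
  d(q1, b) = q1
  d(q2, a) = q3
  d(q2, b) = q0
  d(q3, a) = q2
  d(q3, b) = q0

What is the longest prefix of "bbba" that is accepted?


Run the DFA, marking each prefix where the state is accepting:
  "" -> q0 [accept]
  "b" -> q0 [accept]
  "bb" -> q0 [accept]
  "bbb" -> q0 [accept]
  "bbba" -> q2 [reject]

"bbb"


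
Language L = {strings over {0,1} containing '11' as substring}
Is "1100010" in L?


'11' occurs at index 0

Yes, "1100010" is in L


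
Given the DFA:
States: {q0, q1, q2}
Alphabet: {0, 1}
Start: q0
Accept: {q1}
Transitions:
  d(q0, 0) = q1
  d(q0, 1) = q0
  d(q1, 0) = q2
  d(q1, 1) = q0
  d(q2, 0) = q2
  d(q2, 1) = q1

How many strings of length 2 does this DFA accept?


Enumerating all length-2 strings:
  "00" -> q2 [reject]
  "01" -> q0 [reject]
  "10" -> q1 [accept]
  "11" -> q0 [reject]

1 out of 4


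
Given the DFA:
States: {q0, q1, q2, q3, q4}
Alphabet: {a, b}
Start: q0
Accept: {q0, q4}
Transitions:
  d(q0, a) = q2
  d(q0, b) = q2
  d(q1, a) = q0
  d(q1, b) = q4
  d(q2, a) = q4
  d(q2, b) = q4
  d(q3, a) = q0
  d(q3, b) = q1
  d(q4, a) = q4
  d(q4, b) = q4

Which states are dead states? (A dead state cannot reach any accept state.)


Forward reachability from each state:
  q0 -> reaches accept state q0 (live)
  q1 -> reaches accept state q0 (live)
  q2 -> reaches accept state q4 (live)
  q3 -> reaches accept state q0 (live)
  q4 -> reaches accept state q4 (live)

None (all states can reach an accept state)


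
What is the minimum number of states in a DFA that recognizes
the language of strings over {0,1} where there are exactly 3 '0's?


States: count = 0, 1, ..., 3 (that's 4 states), plus a dead state for count > 3.
Total: 4 + 1 = 5. Accept = count-3 state.

5


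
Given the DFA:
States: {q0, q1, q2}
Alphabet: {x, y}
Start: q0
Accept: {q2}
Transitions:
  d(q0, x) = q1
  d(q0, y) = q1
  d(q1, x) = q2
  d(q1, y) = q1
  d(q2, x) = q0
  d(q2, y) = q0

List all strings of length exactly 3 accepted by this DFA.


All strings of length 3: 8 total
Accepted: 2

"xyx", "yyx"


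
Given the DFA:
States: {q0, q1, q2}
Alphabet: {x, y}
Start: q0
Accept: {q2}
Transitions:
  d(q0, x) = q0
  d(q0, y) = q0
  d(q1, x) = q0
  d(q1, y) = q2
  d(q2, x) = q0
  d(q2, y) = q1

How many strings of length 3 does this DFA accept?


Enumerating all length-3 strings:
  "xxx" -> q0 [reject]
  "xxy" -> q0 [reject]
  "xyx" -> q0 [reject]
  "xyy" -> q0 [reject]
  "yxx" -> q0 [reject]
  "yxy" -> q0 [reject]
  "yyx" -> q0 [reject]
  "yyy" -> q0 [reject]

0 out of 8


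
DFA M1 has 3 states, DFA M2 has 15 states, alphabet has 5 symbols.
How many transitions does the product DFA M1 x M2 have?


Product DFA has 3 * 15 = 45 states.
Each has 5 transitions: 45 * 5 = 225

225


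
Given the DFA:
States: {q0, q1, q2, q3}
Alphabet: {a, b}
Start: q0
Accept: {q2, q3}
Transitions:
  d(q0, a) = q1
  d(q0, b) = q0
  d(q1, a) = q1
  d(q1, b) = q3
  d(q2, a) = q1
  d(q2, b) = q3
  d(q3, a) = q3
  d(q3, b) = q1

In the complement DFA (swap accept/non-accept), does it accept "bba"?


Trace: q0 -> q0 -> q0 -> q1
Final: q1
Original accept: {q2, q3}
Complement: q1 is not in original accept

Yes, complement accepts (original rejects)


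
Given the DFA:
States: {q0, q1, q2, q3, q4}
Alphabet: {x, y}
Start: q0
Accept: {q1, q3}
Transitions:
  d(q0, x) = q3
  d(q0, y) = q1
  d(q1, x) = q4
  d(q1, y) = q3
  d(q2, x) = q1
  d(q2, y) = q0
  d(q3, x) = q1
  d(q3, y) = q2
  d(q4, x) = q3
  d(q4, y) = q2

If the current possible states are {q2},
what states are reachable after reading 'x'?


Apply transition on 'x' from each current state:
  d(q2, x) = q1

{q1}


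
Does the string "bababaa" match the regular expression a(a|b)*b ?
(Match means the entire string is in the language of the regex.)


|string| = 7; first = 'b'; last = 'a'

No, "bababaa" does not match a(a|b)*b


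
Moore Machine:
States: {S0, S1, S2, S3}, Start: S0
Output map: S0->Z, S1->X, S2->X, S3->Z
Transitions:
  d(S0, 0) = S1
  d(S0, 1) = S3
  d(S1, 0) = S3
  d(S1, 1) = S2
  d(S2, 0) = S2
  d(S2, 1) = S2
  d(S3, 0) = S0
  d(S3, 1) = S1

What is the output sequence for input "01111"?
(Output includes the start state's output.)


Start: S0 (output Z)
  --0--> S1 (output X)
  --1--> S2 (output X)
  --1--> S2 (output X)
  --1--> S2 (output X)
  --1--> S2 (output X)

"ZXXXXX"


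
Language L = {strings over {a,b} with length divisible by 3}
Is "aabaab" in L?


length = 6; 6 mod 3 = 0

Yes, "aabaab" is in L


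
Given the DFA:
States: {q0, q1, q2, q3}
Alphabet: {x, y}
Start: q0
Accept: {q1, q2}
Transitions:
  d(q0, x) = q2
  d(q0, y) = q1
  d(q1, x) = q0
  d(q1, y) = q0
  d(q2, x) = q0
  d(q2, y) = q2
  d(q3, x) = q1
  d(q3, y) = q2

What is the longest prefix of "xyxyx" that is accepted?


Run the DFA, marking each prefix where the state is accepting:
  "" -> q0 [reject]
  "x" -> q2 [accept]
  "xy" -> q2 [accept]
  "xyx" -> q0 [reject]
  "xyxy" -> q1 [accept]
  "xyxyx" -> q0 [reject]

"xyxy"


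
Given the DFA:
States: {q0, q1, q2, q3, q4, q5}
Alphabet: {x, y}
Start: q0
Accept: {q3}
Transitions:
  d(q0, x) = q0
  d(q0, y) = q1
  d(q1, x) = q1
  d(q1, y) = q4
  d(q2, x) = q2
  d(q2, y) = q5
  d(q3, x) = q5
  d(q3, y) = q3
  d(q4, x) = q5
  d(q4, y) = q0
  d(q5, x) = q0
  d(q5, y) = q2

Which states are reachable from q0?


BFS from q0:
  layer 0: {q0}
  layer 1: {q1}
  layer 2: {q4}
  layer 3: {q5}
  layer 4: {q2}

{q0, q1, q2, q4, q5}


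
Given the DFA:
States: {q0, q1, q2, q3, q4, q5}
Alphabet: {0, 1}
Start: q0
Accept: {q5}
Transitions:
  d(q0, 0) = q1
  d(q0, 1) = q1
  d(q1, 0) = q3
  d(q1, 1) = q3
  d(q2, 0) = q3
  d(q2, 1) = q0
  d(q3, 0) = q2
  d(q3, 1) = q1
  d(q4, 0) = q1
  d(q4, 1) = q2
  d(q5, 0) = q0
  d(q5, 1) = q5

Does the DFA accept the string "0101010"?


Trace: q0 -> q1 -> q3 -> q2 -> q0 -> q1 -> q3 -> q2
Final state: q2
Accept states: {q5}

No, rejected (final state q2 is not an accept state)


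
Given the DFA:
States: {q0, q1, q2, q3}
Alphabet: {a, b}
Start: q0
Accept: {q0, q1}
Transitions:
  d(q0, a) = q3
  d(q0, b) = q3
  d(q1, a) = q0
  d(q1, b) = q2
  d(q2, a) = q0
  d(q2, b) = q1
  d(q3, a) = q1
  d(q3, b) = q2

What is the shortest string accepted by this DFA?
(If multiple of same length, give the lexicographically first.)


BFS by string length (lex-first path to each state shown):
  len 0: q0<-""
Found accept state at length 0.

"" (empty string)


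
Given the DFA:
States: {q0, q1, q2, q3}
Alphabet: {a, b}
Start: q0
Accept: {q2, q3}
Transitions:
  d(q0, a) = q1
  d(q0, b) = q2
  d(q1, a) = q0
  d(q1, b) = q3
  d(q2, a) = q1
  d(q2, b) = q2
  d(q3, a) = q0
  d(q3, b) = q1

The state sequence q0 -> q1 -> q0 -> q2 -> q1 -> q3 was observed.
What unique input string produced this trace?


Trace back each transition to find the symbol:
  q0 --[a]--> q1
  q1 --[a]--> q0
  q0 --[b]--> q2
  q2 --[a]--> q1
  q1 --[b]--> q3

"aabab"


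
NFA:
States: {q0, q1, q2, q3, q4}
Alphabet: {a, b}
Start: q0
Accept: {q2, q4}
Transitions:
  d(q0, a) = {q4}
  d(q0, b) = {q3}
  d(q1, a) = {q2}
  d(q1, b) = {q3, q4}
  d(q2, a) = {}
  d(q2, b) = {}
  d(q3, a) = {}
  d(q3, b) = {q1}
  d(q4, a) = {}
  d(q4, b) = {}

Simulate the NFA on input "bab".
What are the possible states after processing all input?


Start: {q0}
  --b--> {q3}
  --a--> {}
  --b--> {}

{} (empty set, no valid transitions)


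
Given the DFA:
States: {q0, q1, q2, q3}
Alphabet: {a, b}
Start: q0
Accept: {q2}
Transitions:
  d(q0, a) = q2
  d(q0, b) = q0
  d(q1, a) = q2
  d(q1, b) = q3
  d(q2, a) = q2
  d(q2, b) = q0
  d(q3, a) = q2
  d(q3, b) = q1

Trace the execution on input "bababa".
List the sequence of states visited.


Input: bababa
d(q0, b) = q0
d(q0, a) = q2
d(q2, b) = q0
d(q0, a) = q2
d(q2, b) = q0
d(q0, a) = q2


q0 -> q0 -> q2 -> q0 -> q2 -> q0 -> q2


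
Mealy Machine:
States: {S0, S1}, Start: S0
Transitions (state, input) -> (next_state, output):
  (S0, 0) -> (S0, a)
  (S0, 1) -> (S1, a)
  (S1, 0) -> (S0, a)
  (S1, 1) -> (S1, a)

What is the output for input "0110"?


Step-by-step:
  (S0, 0) -> (S0, a)
  (S0, 1) -> (S1, a)
  (S1, 1) -> (S1, a)
  (S1, 0) -> (S0, a)

"aaaa"


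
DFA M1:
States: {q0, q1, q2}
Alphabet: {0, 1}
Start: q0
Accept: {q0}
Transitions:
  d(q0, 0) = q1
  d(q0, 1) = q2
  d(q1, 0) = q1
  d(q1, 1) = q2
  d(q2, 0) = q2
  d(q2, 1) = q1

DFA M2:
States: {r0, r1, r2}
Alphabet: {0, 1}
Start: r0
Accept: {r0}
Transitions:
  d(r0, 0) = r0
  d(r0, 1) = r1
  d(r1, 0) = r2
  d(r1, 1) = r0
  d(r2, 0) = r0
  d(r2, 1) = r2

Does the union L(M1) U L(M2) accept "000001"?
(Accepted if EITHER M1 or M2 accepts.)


M1: final=q2 accepted=False
M2: final=r1 accepted=False

No, union rejects (neither accepts)


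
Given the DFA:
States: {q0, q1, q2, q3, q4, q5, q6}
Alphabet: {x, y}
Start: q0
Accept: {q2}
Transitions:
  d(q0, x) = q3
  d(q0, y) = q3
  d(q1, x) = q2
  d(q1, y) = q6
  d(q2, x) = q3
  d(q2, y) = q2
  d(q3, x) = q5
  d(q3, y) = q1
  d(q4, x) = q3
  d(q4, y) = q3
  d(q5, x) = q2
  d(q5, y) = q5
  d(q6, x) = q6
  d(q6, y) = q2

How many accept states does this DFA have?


Accept states listed: {q2}
Counting: q2(1)

1


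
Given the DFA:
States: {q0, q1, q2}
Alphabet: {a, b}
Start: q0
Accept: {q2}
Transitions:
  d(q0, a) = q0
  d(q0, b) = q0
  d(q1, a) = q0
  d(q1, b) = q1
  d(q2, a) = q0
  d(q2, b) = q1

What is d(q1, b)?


Looking up transition d(q1, b)

q1


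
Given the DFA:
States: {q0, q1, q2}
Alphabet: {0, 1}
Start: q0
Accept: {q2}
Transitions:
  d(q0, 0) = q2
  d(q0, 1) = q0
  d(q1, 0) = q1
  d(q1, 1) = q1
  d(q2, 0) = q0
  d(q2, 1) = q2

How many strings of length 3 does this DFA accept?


Enumerating all length-3 strings:
  "000" -> q2 [accept]
  "001" -> q0 [reject]
  "010" -> q0 [reject]
  "011" -> q2 [accept]
  "100" -> q0 [reject]
  "101" -> q2 [accept]
  "110" -> q2 [accept]
  "111" -> q0 [reject]

4 out of 8


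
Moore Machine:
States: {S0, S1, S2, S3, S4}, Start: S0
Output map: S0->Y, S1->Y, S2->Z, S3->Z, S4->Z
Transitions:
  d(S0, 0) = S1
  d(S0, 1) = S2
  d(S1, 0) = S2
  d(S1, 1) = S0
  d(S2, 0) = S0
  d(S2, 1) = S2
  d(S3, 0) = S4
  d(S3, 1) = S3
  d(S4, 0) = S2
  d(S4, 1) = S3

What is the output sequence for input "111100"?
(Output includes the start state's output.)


Start: S0 (output Y)
  --1--> S2 (output Z)
  --1--> S2 (output Z)
  --1--> S2 (output Z)
  --1--> S2 (output Z)
  --0--> S0 (output Y)
  --0--> S1 (output Y)

"YZZZZYY"


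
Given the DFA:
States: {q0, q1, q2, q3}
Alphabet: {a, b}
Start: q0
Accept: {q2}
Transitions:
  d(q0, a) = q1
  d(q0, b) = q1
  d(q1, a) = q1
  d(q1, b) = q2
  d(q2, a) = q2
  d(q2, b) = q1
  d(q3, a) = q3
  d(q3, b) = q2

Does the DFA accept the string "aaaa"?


Trace: q0 -> q1 -> q1 -> q1 -> q1
Final state: q1
Accept states: {q2}

No, rejected (final state q1 is not an accept state)
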